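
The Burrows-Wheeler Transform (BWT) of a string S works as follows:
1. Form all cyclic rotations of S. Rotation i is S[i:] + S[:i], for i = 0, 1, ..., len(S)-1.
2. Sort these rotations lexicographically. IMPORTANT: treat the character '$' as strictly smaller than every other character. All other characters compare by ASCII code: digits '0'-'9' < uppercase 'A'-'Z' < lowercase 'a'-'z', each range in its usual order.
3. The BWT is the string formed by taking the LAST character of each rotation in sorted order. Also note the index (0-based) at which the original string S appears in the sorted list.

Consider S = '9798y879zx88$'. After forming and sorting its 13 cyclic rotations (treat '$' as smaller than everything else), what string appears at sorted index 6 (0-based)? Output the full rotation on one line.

Answer: 8y879zx88$979

Derivation:
All 13 rotations (rotation i = S[i:]+S[:i]):
  rot[0] = 9798y879zx88$
  rot[1] = 798y879zx88$9
  rot[2] = 98y879zx88$97
  rot[3] = 8y879zx88$979
  rot[4] = y879zx88$9798
  rot[5] = 879zx88$9798y
  rot[6] = 79zx88$9798y8
  rot[7] = 9zx88$9798y87
  rot[8] = zx88$9798y879
  rot[9] = x88$9798y879z
  rot[10] = 88$9798y879zx
  rot[11] = 8$9798y879zx8
  rot[12] = $9798y879zx88
Sorted (with $ < everything):
  sorted[0] = $9798y879zx88
  sorted[1] = 798y879zx88$9
  sorted[2] = 79zx88$9798y8
  sorted[3] = 8$9798y879zx8
  sorted[4] = 879zx88$9798y
  sorted[5] = 88$9798y879zx
  sorted[6] = 8y879zx88$979
  sorted[7] = 9798y879zx88$
  sorted[8] = 98y879zx88$97
  sorted[9] = 9zx88$9798y87
  sorted[10] = x88$9798y879z
  sorted[11] = y879zx88$9798
  sorted[12] = zx88$9798y879
sorted[6] = 8y879zx88$979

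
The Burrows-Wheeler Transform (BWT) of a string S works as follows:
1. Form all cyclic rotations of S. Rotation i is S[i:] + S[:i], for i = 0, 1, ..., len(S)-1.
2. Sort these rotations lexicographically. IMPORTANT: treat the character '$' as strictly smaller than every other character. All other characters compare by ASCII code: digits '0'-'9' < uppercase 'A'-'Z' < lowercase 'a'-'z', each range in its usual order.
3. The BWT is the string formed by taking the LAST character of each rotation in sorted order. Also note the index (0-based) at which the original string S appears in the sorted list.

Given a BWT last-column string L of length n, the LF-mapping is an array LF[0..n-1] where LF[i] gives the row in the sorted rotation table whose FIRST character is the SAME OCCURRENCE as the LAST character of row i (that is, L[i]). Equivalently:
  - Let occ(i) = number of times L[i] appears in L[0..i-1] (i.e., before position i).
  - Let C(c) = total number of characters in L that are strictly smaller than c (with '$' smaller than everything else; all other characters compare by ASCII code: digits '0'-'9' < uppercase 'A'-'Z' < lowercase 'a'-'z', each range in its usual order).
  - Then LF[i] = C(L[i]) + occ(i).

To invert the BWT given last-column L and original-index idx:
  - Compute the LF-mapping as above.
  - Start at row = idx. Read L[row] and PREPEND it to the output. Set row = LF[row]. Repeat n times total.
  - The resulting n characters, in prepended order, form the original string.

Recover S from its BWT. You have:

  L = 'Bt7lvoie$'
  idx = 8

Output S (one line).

LF mapping: 2 7 1 5 8 6 4 3 0
Walk LF starting at row 8, prepending L[row]:
  step 1: row=8, L[8]='$', prepend. Next row=LF[8]=0
  step 2: row=0, L[0]='B', prepend. Next row=LF[0]=2
  step 3: row=2, L[2]='7', prepend. Next row=LF[2]=1
  step 4: row=1, L[1]='t', prepend. Next row=LF[1]=7
  step 5: row=7, L[7]='e', prepend. Next row=LF[7]=3
  step 6: row=3, L[3]='l', prepend. Next row=LF[3]=5
  step 7: row=5, L[5]='o', prepend. Next row=LF[5]=6
  step 8: row=6, L[6]='i', prepend. Next row=LF[6]=4
  step 9: row=4, L[4]='v', prepend. Next row=LF[4]=8
Reversed output: violet7B$

Answer: violet7B$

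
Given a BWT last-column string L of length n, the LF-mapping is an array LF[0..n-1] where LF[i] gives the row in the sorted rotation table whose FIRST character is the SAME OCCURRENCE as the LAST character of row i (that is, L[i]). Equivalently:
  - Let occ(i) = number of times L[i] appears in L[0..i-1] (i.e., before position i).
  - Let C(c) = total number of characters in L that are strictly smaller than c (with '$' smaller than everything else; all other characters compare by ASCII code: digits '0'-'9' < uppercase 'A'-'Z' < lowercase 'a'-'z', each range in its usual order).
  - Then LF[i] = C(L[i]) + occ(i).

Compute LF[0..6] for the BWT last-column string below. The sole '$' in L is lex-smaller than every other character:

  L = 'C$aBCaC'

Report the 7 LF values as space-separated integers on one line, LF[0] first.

Char counts: '$':1, 'B':1, 'C':3, 'a':2
C (first-col start): C('$')=0, C('B')=1, C('C')=2, C('a')=5
L[0]='C': occ=0, LF[0]=C('C')+0=2+0=2
L[1]='$': occ=0, LF[1]=C('$')+0=0+0=0
L[2]='a': occ=0, LF[2]=C('a')+0=5+0=5
L[3]='B': occ=0, LF[3]=C('B')+0=1+0=1
L[4]='C': occ=1, LF[4]=C('C')+1=2+1=3
L[5]='a': occ=1, LF[5]=C('a')+1=5+1=6
L[6]='C': occ=2, LF[6]=C('C')+2=2+2=4

Answer: 2 0 5 1 3 6 4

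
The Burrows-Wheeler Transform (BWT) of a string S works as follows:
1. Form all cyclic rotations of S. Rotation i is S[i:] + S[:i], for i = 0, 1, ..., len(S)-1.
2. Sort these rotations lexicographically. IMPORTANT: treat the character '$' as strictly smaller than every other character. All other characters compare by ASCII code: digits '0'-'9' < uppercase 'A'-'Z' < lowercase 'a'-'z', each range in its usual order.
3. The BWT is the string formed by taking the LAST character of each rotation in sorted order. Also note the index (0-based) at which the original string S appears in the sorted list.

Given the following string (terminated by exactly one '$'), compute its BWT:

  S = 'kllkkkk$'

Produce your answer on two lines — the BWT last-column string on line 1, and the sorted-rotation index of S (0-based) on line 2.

All 8 rotations (rotation i = S[i:]+S[:i]):
  rot[0] = kllkkkk$
  rot[1] = llkkkk$k
  rot[2] = lkkkk$kl
  rot[3] = kkkk$kll
  rot[4] = kkk$kllk
  rot[5] = kk$kllkk
  rot[6] = k$kllkkk
  rot[7] = $kllkkkk
Sorted (with $ < everything):
  sorted[0] = $kllkkkk  (last char: 'k')
  sorted[1] = k$kllkkk  (last char: 'k')
  sorted[2] = kk$kllkk  (last char: 'k')
  sorted[3] = kkk$kllk  (last char: 'k')
  sorted[4] = kkkk$kll  (last char: 'l')
  sorted[5] = kllkkkk$  (last char: '$')
  sorted[6] = lkkkk$kl  (last char: 'l')
  sorted[7] = llkkkk$k  (last char: 'k')
Last column: kkkkl$lk
Original string S is at sorted index 5

Answer: kkkkl$lk
5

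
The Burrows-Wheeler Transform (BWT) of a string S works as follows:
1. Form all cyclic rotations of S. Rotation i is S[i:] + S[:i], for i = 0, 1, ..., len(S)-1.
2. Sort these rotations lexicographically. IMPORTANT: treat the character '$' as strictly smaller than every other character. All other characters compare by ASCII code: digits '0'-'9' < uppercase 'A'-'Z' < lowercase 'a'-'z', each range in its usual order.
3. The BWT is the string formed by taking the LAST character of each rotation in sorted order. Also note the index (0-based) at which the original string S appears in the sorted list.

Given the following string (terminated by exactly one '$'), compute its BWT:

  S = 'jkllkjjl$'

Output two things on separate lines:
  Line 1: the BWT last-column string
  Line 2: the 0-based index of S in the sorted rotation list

All 9 rotations (rotation i = S[i:]+S[:i]):
  rot[0] = jkllkjjl$
  rot[1] = kllkjjl$j
  rot[2] = llkjjl$jk
  rot[3] = lkjjl$jkl
  rot[4] = kjjl$jkll
  rot[5] = jjl$jkllk
  rot[6] = jl$jkllkj
  rot[7] = l$jkllkjj
  rot[8] = $jkllkjjl
Sorted (with $ < everything):
  sorted[0] = $jkllkjjl  (last char: 'l')
  sorted[1] = jjl$jkllk  (last char: 'k')
  sorted[2] = jkllkjjl$  (last char: '$')
  sorted[3] = jl$jkllkj  (last char: 'j')
  sorted[4] = kjjl$jkll  (last char: 'l')
  sorted[5] = kllkjjl$j  (last char: 'j')
  sorted[6] = l$jkllkjj  (last char: 'j')
  sorted[7] = lkjjl$jkl  (last char: 'l')
  sorted[8] = llkjjl$jk  (last char: 'k')
Last column: lk$jljjlk
Original string S is at sorted index 2

Answer: lk$jljjlk
2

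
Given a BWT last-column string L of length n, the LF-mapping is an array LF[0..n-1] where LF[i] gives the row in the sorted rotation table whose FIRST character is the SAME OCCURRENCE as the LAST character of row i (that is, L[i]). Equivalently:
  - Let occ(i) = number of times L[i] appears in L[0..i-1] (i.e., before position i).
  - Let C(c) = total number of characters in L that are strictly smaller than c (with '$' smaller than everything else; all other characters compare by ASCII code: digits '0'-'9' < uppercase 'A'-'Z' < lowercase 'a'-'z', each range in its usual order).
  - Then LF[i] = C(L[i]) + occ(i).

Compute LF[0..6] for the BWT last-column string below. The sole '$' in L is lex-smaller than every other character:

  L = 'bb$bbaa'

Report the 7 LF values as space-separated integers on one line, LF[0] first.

Char counts: '$':1, 'a':2, 'b':4
C (first-col start): C('$')=0, C('a')=1, C('b')=3
L[0]='b': occ=0, LF[0]=C('b')+0=3+0=3
L[1]='b': occ=1, LF[1]=C('b')+1=3+1=4
L[2]='$': occ=0, LF[2]=C('$')+0=0+0=0
L[3]='b': occ=2, LF[3]=C('b')+2=3+2=5
L[4]='b': occ=3, LF[4]=C('b')+3=3+3=6
L[5]='a': occ=0, LF[5]=C('a')+0=1+0=1
L[6]='a': occ=1, LF[6]=C('a')+1=1+1=2

Answer: 3 4 0 5 6 1 2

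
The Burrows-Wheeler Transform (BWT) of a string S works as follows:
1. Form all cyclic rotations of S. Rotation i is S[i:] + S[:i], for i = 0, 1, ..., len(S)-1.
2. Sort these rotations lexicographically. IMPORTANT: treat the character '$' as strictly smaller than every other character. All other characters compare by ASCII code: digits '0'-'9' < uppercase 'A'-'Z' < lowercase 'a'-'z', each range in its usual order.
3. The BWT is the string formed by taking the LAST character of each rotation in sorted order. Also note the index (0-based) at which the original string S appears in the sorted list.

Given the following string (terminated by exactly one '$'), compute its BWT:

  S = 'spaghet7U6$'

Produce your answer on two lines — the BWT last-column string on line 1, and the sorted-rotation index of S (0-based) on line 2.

All 11 rotations (rotation i = S[i:]+S[:i]):
  rot[0] = spaghet7U6$
  rot[1] = paghet7U6$s
  rot[2] = aghet7U6$sp
  rot[3] = ghet7U6$spa
  rot[4] = het7U6$spag
  rot[5] = et7U6$spagh
  rot[6] = t7U6$spaghe
  rot[7] = 7U6$spaghet
  rot[8] = U6$spaghet7
  rot[9] = 6$spaghet7U
  rot[10] = $spaghet7U6
Sorted (with $ < everything):
  sorted[0] = $spaghet7U6  (last char: '6')
  sorted[1] = 6$spaghet7U  (last char: 'U')
  sorted[2] = 7U6$spaghet  (last char: 't')
  sorted[3] = U6$spaghet7  (last char: '7')
  sorted[4] = aghet7U6$sp  (last char: 'p')
  sorted[5] = et7U6$spagh  (last char: 'h')
  sorted[6] = ghet7U6$spa  (last char: 'a')
  sorted[7] = het7U6$spag  (last char: 'g')
  sorted[8] = paghet7U6$s  (last char: 's')
  sorted[9] = spaghet7U6$  (last char: '$')
  sorted[10] = t7U6$spaghe  (last char: 'e')
Last column: 6Ut7phags$e
Original string S is at sorted index 9

Answer: 6Ut7phags$e
9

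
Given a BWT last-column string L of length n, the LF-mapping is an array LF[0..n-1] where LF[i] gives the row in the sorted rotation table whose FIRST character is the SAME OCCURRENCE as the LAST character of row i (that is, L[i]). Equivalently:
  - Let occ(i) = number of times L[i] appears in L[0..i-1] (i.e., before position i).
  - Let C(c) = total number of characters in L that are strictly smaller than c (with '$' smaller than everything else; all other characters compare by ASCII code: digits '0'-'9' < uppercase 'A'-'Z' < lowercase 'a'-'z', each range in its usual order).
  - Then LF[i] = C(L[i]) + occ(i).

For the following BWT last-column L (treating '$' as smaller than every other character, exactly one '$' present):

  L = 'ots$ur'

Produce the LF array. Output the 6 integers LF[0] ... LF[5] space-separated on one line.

Char counts: '$':1, 'o':1, 'r':1, 's':1, 't':1, 'u':1
C (first-col start): C('$')=0, C('o')=1, C('r')=2, C('s')=3, C('t')=4, C('u')=5
L[0]='o': occ=0, LF[0]=C('o')+0=1+0=1
L[1]='t': occ=0, LF[1]=C('t')+0=4+0=4
L[2]='s': occ=0, LF[2]=C('s')+0=3+0=3
L[3]='$': occ=0, LF[3]=C('$')+0=0+0=0
L[4]='u': occ=0, LF[4]=C('u')+0=5+0=5
L[5]='r': occ=0, LF[5]=C('r')+0=2+0=2

Answer: 1 4 3 0 5 2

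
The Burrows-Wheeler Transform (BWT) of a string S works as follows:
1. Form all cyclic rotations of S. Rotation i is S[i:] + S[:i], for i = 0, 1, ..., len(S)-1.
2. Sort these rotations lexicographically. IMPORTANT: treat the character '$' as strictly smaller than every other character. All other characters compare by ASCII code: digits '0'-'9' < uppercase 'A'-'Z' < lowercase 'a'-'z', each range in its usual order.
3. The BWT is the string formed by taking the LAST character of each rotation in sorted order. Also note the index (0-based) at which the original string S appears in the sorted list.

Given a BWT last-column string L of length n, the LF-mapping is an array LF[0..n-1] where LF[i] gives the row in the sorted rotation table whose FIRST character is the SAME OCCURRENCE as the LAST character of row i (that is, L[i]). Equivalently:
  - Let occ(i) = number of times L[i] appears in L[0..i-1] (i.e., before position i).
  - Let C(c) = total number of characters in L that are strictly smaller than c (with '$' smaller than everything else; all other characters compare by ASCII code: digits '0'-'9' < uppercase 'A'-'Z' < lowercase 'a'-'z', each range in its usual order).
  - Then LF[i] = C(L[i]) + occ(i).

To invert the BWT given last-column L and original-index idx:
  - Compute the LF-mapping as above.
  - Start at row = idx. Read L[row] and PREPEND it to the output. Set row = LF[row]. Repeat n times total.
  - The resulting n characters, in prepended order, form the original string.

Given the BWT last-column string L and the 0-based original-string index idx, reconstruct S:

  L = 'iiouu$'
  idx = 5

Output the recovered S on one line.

Answer: uuoii$

Derivation:
LF mapping: 1 2 3 4 5 0
Walk LF starting at row 5, prepending L[row]:
  step 1: row=5, L[5]='$', prepend. Next row=LF[5]=0
  step 2: row=0, L[0]='i', prepend. Next row=LF[0]=1
  step 3: row=1, L[1]='i', prepend. Next row=LF[1]=2
  step 4: row=2, L[2]='o', prepend. Next row=LF[2]=3
  step 5: row=3, L[3]='u', prepend. Next row=LF[3]=4
  step 6: row=4, L[4]='u', prepend. Next row=LF[4]=5
Reversed output: uuoii$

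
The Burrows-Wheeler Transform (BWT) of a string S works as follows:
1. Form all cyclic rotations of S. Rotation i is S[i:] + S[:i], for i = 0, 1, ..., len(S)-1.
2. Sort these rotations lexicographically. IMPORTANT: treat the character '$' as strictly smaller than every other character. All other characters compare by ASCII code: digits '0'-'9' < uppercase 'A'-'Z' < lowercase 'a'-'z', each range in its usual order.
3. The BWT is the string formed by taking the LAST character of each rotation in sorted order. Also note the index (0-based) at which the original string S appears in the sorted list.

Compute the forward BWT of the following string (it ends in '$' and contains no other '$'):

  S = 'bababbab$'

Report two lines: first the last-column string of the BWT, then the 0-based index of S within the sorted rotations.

All 9 rotations (rotation i = S[i:]+S[:i]):
  rot[0] = bababbab$
  rot[1] = ababbab$b
  rot[2] = babbab$ba
  rot[3] = abbab$bab
  rot[4] = bbab$baba
  rot[5] = bab$babab
  rot[6] = ab$bababb
  rot[7] = b$bababba
  rot[8] = $bababbab
Sorted (with $ < everything):
  sorted[0] = $bababbab  (last char: 'b')
  sorted[1] = ab$bababb  (last char: 'b')
  sorted[2] = ababbab$b  (last char: 'b')
  sorted[3] = abbab$bab  (last char: 'b')
  sorted[4] = b$bababba  (last char: 'a')
  sorted[5] = bab$babab  (last char: 'b')
  sorted[6] = bababbab$  (last char: '$')
  sorted[7] = babbab$ba  (last char: 'a')
  sorted[8] = bbab$baba  (last char: 'a')
Last column: bbbbab$aa
Original string S is at sorted index 6

Answer: bbbbab$aa
6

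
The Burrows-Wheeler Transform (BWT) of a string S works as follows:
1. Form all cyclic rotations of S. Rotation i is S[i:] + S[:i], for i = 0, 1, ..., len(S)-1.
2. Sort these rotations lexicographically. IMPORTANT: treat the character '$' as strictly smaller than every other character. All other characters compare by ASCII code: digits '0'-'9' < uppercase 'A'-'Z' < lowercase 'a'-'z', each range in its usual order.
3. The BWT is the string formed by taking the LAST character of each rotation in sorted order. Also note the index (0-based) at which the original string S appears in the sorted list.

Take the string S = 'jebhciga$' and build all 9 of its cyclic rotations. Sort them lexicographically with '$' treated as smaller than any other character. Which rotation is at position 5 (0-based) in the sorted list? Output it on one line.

All 9 rotations (rotation i = S[i:]+S[:i]):
  rot[0] = jebhciga$
  rot[1] = ebhciga$j
  rot[2] = bhciga$je
  rot[3] = hciga$jeb
  rot[4] = ciga$jebh
  rot[5] = iga$jebhc
  rot[6] = ga$jebhci
  rot[7] = a$jebhcig
  rot[8] = $jebhciga
Sorted (with $ < everything):
  sorted[0] = $jebhciga
  sorted[1] = a$jebhcig
  sorted[2] = bhciga$je
  sorted[3] = ciga$jebh
  sorted[4] = ebhciga$j
  sorted[5] = ga$jebhci
  sorted[6] = hciga$jeb
  sorted[7] = iga$jebhc
  sorted[8] = jebhciga$
sorted[5] = ga$jebhci

Answer: ga$jebhci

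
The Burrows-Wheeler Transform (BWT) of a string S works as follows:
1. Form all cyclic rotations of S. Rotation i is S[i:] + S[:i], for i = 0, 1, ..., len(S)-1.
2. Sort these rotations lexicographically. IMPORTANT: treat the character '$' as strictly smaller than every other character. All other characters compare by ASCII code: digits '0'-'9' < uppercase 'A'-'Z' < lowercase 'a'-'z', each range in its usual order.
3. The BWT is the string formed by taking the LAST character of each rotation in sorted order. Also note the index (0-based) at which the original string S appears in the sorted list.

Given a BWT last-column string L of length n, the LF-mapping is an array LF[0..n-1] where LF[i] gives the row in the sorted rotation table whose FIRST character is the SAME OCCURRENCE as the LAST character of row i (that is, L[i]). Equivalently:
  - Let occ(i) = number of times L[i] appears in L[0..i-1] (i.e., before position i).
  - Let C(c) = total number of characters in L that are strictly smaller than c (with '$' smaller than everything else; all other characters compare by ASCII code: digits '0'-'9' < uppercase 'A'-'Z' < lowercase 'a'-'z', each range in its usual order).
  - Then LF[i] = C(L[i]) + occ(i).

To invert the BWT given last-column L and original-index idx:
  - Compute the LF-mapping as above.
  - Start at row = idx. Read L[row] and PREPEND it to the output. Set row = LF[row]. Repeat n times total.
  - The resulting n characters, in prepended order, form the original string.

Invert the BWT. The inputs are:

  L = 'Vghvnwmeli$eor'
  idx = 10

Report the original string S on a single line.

LF mapping: 1 4 5 12 9 13 8 2 7 6 0 3 10 11
Walk LF starting at row 10, prepending L[row]:
  step 1: row=10, L[10]='$', prepend. Next row=LF[10]=0
  step 2: row=0, L[0]='V', prepend. Next row=LF[0]=1
  step 3: row=1, L[1]='g', prepend. Next row=LF[1]=4
  step 4: row=4, L[4]='n', prepend. Next row=LF[4]=9
  step 5: row=9, L[9]='i', prepend. Next row=LF[9]=6
  step 6: row=6, L[6]='m', prepend. Next row=LF[6]=8
  step 7: row=8, L[8]='l', prepend. Next row=LF[8]=7
  step 8: row=7, L[7]='e', prepend. Next row=LF[7]=2
  step 9: row=2, L[2]='h', prepend. Next row=LF[2]=5
  step 10: row=5, L[5]='w', prepend. Next row=LF[5]=13
  step 11: row=13, L[13]='r', prepend. Next row=LF[13]=11
  step 12: row=11, L[11]='e', prepend. Next row=LF[11]=3
  step 13: row=3, L[3]='v', prepend. Next row=LF[3]=12
  step 14: row=12, L[12]='o', prepend. Next row=LF[12]=10
Reversed output: overwhelmingV$

Answer: overwhelmingV$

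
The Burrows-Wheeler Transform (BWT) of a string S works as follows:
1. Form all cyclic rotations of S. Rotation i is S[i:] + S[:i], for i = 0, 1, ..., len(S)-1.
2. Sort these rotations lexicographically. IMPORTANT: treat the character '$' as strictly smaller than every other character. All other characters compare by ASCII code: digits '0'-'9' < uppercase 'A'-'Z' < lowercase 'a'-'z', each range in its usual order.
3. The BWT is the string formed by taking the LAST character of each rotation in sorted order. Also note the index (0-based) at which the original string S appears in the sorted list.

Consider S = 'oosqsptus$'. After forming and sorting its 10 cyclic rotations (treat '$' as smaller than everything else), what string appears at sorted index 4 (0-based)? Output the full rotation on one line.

Answer: qsptus$oos

Derivation:
All 10 rotations (rotation i = S[i:]+S[:i]):
  rot[0] = oosqsptus$
  rot[1] = osqsptus$o
  rot[2] = sqsptus$oo
  rot[3] = qsptus$oos
  rot[4] = sptus$oosq
  rot[5] = ptus$oosqs
  rot[6] = tus$oosqsp
  rot[7] = us$oosqspt
  rot[8] = s$oosqsptu
  rot[9] = $oosqsptus
Sorted (with $ < everything):
  sorted[0] = $oosqsptus
  sorted[1] = oosqsptus$
  sorted[2] = osqsptus$o
  sorted[3] = ptus$oosqs
  sorted[4] = qsptus$oos
  sorted[5] = s$oosqsptu
  sorted[6] = sptus$oosq
  sorted[7] = sqsptus$oo
  sorted[8] = tus$oosqsp
  sorted[9] = us$oosqspt
sorted[4] = qsptus$oos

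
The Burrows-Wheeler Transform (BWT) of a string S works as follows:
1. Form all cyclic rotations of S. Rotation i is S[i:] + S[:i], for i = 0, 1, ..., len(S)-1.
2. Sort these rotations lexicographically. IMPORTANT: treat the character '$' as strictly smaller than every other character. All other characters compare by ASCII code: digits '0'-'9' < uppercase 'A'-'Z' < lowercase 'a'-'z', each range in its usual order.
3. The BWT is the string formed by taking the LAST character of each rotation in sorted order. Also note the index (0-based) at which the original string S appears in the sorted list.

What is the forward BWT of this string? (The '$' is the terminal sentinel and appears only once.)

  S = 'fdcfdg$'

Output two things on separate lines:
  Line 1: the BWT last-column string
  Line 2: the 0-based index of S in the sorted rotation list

Answer: gdff$cd
4

Derivation:
All 7 rotations (rotation i = S[i:]+S[:i]):
  rot[0] = fdcfdg$
  rot[1] = dcfdg$f
  rot[2] = cfdg$fd
  rot[3] = fdg$fdc
  rot[4] = dg$fdcf
  rot[5] = g$fdcfd
  rot[6] = $fdcfdg
Sorted (with $ < everything):
  sorted[0] = $fdcfdg  (last char: 'g')
  sorted[1] = cfdg$fd  (last char: 'd')
  sorted[2] = dcfdg$f  (last char: 'f')
  sorted[3] = dg$fdcf  (last char: 'f')
  sorted[4] = fdcfdg$  (last char: '$')
  sorted[5] = fdg$fdc  (last char: 'c')
  sorted[6] = g$fdcfd  (last char: 'd')
Last column: gdff$cd
Original string S is at sorted index 4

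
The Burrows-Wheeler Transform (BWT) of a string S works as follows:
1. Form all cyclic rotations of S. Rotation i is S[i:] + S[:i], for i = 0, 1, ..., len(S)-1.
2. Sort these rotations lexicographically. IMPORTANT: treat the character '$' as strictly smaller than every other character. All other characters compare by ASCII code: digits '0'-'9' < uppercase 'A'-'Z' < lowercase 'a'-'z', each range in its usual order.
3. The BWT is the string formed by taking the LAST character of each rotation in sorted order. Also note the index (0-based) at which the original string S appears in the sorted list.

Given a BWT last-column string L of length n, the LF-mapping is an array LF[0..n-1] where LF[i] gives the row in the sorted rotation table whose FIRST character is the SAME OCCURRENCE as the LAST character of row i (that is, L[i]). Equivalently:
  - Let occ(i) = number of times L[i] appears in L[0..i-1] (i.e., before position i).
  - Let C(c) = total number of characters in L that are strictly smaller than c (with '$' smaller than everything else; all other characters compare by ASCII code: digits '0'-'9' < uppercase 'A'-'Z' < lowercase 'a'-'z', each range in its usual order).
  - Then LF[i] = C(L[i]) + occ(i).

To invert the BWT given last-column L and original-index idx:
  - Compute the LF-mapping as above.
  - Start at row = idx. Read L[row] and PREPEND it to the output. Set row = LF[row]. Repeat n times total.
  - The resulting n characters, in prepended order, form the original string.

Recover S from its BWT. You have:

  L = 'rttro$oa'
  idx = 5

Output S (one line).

LF mapping: 4 6 7 5 2 0 3 1
Walk LF starting at row 5, prepending L[row]:
  step 1: row=5, L[5]='$', prepend. Next row=LF[5]=0
  step 2: row=0, L[0]='r', prepend. Next row=LF[0]=4
  step 3: row=4, L[4]='o', prepend. Next row=LF[4]=2
  step 4: row=2, L[2]='t', prepend. Next row=LF[2]=7
  step 5: row=7, L[7]='a', prepend. Next row=LF[7]=1
  step 6: row=1, L[1]='t', prepend. Next row=LF[1]=6
  step 7: row=6, L[6]='o', prepend. Next row=LF[6]=3
  step 8: row=3, L[3]='r', prepend. Next row=LF[3]=5
Reversed output: rotator$

Answer: rotator$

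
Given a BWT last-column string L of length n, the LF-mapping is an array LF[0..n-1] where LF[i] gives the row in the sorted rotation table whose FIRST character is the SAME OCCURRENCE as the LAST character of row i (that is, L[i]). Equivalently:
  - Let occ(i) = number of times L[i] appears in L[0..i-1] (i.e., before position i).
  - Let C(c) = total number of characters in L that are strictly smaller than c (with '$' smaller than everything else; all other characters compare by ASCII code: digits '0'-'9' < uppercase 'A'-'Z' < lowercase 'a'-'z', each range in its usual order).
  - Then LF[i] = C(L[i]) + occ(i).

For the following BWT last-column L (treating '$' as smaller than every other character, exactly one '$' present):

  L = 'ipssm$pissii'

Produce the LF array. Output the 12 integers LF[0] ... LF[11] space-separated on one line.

Answer: 1 6 8 9 5 0 7 2 10 11 3 4

Derivation:
Char counts: '$':1, 'i':4, 'm':1, 'p':2, 's':4
C (first-col start): C('$')=0, C('i')=1, C('m')=5, C('p')=6, C('s')=8
L[0]='i': occ=0, LF[0]=C('i')+0=1+0=1
L[1]='p': occ=0, LF[1]=C('p')+0=6+0=6
L[2]='s': occ=0, LF[2]=C('s')+0=8+0=8
L[3]='s': occ=1, LF[3]=C('s')+1=8+1=9
L[4]='m': occ=0, LF[4]=C('m')+0=5+0=5
L[5]='$': occ=0, LF[5]=C('$')+0=0+0=0
L[6]='p': occ=1, LF[6]=C('p')+1=6+1=7
L[7]='i': occ=1, LF[7]=C('i')+1=1+1=2
L[8]='s': occ=2, LF[8]=C('s')+2=8+2=10
L[9]='s': occ=3, LF[9]=C('s')+3=8+3=11
L[10]='i': occ=2, LF[10]=C('i')+2=1+2=3
L[11]='i': occ=3, LF[11]=C('i')+3=1+3=4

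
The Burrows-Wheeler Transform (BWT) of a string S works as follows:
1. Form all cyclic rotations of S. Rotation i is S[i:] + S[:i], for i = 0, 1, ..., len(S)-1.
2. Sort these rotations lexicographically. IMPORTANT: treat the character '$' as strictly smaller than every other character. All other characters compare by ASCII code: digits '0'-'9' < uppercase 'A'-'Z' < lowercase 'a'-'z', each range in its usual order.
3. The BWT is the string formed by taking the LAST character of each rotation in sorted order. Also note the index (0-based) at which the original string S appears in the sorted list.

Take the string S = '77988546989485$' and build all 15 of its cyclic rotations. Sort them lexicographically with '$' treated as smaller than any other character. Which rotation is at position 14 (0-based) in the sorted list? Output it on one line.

Answer: 989485$77988546

Derivation:
All 15 rotations (rotation i = S[i:]+S[:i]):
  rot[0] = 77988546989485$
  rot[1] = 7988546989485$7
  rot[2] = 988546989485$77
  rot[3] = 88546989485$779
  rot[4] = 8546989485$7798
  rot[5] = 546989485$77988
  rot[6] = 46989485$779885
  rot[7] = 6989485$7798854
  rot[8] = 989485$77988546
  rot[9] = 89485$779885469
  rot[10] = 9485$7798854698
  rot[11] = 485$77988546989
  rot[12] = 85$779885469894
  rot[13] = 5$7798854698948
  rot[14] = $77988546989485
Sorted (with $ < everything):
  sorted[0] = $77988546989485
  sorted[1] = 46989485$779885
  sorted[2] = 485$77988546989
  sorted[3] = 5$7798854698948
  sorted[4] = 546989485$77988
  sorted[5] = 6989485$7798854
  sorted[6] = 77988546989485$
  sorted[7] = 7988546989485$7
  sorted[8] = 85$779885469894
  sorted[9] = 8546989485$7798
  sorted[10] = 88546989485$779
  sorted[11] = 89485$779885469
  sorted[12] = 9485$7798854698
  sorted[13] = 988546989485$77
  sorted[14] = 989485$77988546
sorted[14] = 989485$77988546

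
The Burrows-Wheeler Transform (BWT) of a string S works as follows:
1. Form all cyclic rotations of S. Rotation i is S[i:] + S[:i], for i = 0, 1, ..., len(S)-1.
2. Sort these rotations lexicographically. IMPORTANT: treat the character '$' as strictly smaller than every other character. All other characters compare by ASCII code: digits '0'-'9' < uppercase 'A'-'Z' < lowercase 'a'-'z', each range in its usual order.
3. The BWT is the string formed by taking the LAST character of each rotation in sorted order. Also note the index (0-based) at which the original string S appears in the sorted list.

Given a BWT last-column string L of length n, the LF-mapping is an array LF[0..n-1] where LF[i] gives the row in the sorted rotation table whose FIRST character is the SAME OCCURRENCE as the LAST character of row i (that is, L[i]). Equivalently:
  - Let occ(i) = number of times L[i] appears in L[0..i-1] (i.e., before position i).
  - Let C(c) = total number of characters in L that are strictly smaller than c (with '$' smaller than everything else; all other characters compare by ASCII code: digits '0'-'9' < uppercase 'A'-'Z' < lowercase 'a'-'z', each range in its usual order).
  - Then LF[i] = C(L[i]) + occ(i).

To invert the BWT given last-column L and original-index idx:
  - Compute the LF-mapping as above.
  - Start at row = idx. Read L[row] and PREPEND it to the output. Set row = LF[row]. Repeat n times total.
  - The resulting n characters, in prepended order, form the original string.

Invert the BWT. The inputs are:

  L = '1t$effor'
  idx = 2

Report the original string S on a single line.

Answer: effort1$

Derivation:
LF mapping: 1 7 0 2 3 4 5 6
Walk LF starting at row 2, prepending L[row]:
  step 1: row=2, L[2]='$', prepend. Next row=LF[2]=0
  step 2: row=0, L[0]='1', prepend. Next row=LF[0]=1
  step 3: row=1, L[1]='t', prepend. Next row=LF[1]=7
  step 4: row=7, L[7]='r', prepend. Next row=LF[7]=6
  step 5: row=6, L[6]='o', prepend. Next row=LF[6]=5
  step 6: row=5, L[5]='f', prepend. Next row=LF[5]=4
  step 7: row=4, L[4]='f', prepend. Next row=LF[4]=3
  step 8: row=3, L[3]='e', prepend. Next row=LF[3]=2
Reversed output: effort1$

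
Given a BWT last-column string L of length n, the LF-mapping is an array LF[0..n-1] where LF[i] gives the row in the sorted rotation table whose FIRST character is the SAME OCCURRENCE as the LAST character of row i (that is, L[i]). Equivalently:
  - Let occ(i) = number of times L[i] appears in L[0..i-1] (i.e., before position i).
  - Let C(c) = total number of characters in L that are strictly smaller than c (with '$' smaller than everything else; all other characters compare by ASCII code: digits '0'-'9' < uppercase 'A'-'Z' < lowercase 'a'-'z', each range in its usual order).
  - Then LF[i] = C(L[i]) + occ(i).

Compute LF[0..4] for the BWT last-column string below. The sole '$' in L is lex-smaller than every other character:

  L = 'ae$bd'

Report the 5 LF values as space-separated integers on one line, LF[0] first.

Char counts: '$':1, 'a':1, 'b':1, 'd':1, 'e':1
C (first-col start): C('$')=0, C('a')=1, C('b')=2, C('d')=3, C('e')=4
L[0]='a': occ=0, LF[0]=C('a')+0=1+0=1
L[1]='e': occ=0, LF[1]=C('e')+0=4+0=4
L[2]='$': occ=0, LF[2]=C('$')+0=0+0=0
L[3]='b': occ=0, LF[3]=C('b')+0=2+0=2
L[4]='d': occ=0, LF[4]=C('d')+0=3+0=3

Answer: 1 4 0 2 3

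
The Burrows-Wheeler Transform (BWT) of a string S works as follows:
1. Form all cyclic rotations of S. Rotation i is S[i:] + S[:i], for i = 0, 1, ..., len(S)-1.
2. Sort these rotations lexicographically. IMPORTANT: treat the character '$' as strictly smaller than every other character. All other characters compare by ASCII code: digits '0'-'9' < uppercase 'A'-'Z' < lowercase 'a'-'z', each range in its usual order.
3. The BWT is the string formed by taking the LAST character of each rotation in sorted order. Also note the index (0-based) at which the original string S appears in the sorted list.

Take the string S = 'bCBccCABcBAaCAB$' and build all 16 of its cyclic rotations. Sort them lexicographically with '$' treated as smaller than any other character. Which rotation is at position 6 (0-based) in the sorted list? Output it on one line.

Answer: BcBAaCAB$bCBccCA

Derivation:
All 16 rotations (rotation i = S[i:]+S[:i]):
  rot[0] = bCBccCABcBAaCAB$
  rot[1] = CBccCABcBAaCAB$b
  rot[2] = BccCABcBAaCAB$bC
  rot[3] = ccCABcBAaCAB$bCB
  rot[4] = cCABcBAaCAB$bCBc
  rot[5] = CABcBAaCAB$bCBcc
  rot[6] = ABcBAaCAB$bCBccC
  rot[7] = BcBAaCAB$bCBccCA
  rot[8] = cBAaCAB$bCBccCAB
  rot[9] = BAaCAB$bCBccCABc
  rot[10] = AaCAB$bCBccCABcB
  rot[11] = aCAB$bCBccCABcBA
  rot[12] = CAB$bCBccCABcBAa
  rot[13] = AB$bCBccCABcBAaC
  rot[14] = B$bCBccCABcBAaCA
  rot[15] = $bCBccCABcBAaCAB
Sorted (with $ < everything):
  sorted[0] = $bCBccCABcBAaCAB
  sorted[1] = AB$bCBccCABcBAaC
  sorted[2] = ABcBAaCAB$bCBccC
  sorted[3] = AaCAB$bCBccCABcB
  sorted[4] = B$bCBccCABcBAaCA
  sorted[5] = BAaCAB$bCBccCABc
  sorted[6] = BcBAaCAB$bCBccCA
  sorted[7] = BccCABcBAaCAB$bC
  sorted[8] = CAB$bCBccCABcBAa
  sorted[9] = CABcBAaCAB$bCBcc
  sorted[10] = CBccCABcBAaCAB$b
  sorted[11] = aCAB$bCBccCABcBA
  sorted[12] = bCBccCABcBAaCAB$
  sorted[13] = cBAaCAB$bCBccCAB
  sorted[14] = cCABcBAaCAB$bCBc
  sorted[15] = ccCABcBAaCAB$bCB
sorted[6] = BcBAaCAB$bCBccCA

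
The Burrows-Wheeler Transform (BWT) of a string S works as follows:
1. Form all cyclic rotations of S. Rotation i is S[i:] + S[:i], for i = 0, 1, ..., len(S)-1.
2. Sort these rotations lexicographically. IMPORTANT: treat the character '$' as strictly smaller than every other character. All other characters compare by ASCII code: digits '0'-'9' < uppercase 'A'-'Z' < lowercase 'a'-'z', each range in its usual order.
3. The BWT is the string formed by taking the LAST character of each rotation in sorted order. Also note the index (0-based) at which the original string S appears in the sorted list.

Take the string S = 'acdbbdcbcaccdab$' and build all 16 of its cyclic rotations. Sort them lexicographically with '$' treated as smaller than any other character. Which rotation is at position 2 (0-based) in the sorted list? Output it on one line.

All 16 rotations (rotation i = S[i:]+S[:i]):
  rot[0] = acdbbdcbcaccdab$
  rot[1] = cdbbdcbcaccdab$a
  rot[2] = dbbdcbcaccdab$ac
  rot[3] = bbdcbcaccdab$acd
  rot[4] = bdcbcaccdab$acdb
  rot[5] = dcbcaccdab$acdbb
  rot[6] = cbcaccdab$acdbbd
  rot[7] = bcaccdab$acdbbdc
  rot[8] = caccdab$acdbbdcb
  rot[9] = accdab$acdbbdcbc
  rot[10] = ccdab$acdbbdcbca
  rot[11] = cdab$acdbbdcbcac
  rot[12] = dab$acdbbdcbcacc
  rot[13] = ab$acdbbdcbcaccd
  rot[14] = b$acdbbdcbcaccda
  rot[15] = $acdbbdcbcaccdab
Sorted (with $ < everything):
  sorted[0] = $acdbbdcbcaccdab
  sorted[1] = ab$acdbbdcbcaccd
  sorted[2] = accdab$acdbbdcbc
  sorted[3] = acdbbdcbcaccdab$
  sorted[4] = b$acdbbdcbcaccda
  sorted[5] = bbdcbcaccdab$acd
  sorted[6] = bcaccdab$acdbbdc
  sorted[7] = bdcbcaccdab$acdb
  sorted[8] = caccdab$acdbbdcb
  sorted[9] = cbcaccdab$acdbbd
  sorted[10] = ccdab$acdbbdcbca
  sorted[11] = cdab$acdbbdcbcac
  sorted[12] = cdbbdcbcaccdab$a
  sorted[13] = dab$acdbbdcbcacc
  sorted[14] = dbbdcbcaccdab$ac
  sorted[15] = dcbcaccdab$acdbb
sorted[2] = accdab$acdbbdcbc

Answer: accdab$acdbbdcbc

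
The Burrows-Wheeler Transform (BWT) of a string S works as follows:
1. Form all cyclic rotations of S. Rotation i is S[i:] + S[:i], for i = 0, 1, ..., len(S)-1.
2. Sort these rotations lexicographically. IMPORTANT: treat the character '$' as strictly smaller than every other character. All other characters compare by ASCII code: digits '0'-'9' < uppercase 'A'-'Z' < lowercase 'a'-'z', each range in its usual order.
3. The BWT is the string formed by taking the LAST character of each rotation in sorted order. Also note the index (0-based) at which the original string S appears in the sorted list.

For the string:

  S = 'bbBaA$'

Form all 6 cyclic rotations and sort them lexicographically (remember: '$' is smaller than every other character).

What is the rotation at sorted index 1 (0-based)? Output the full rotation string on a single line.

Answer: A$bbBa

Derivation:
All 6 rotations (rotation i = S[i:]+S[:i]):
  rot[0] = bbBaA$
  rot[1] = bBaA$b
  rot[2] = BaA$bb
  rot[3] = aA$bbB
  rot[4] = A$bbBa
  rot[5] = $bbBaA
Sorted (with $ < everything):
  sorted[0] = $bbBaA
  sorted[1] = A$bbBa
  sorted[2] = BaA$bb
  sorted[3] = aA$bbB
  sorted[4] = bBaA$b
  sorted[5] = bbBaA$
sorted[1] = A$bbBa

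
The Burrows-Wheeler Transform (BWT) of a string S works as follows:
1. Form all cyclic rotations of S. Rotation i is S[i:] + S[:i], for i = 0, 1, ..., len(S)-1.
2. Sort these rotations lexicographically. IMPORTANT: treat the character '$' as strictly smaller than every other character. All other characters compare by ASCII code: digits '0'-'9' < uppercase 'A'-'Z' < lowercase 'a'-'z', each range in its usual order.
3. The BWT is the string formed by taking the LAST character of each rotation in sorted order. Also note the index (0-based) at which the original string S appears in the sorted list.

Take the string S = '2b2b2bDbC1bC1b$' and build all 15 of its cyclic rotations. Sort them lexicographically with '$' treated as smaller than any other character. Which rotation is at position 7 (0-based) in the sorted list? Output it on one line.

All 15 rotations (rotation i = S[i:]+S[:i]):
  rot[0] = 2b2b2bDbC1bC1b$
  rot[1] = b2b2bDbC1bC1b$2
  rot[2] = 2b2bDbC1bC1b$2b
  rot[3] = b2bDbC1bC1b$2b2
  rot[4] = 2bDbC1bC1b$2b2b
  rot[5] = bDbC1bC1b$2b2b2
  rot[6] = DbC1bC1b$2b2b2b
  rot[7] = bC1bC1b$2b2b2bD
  rot[8] = C1bC1b$2b2b2bDb
  rot[9] = 1bC1b$2b2b2bDbC
  rot[10] = bC1b$2b2b2bDbC1
  rot[11] = C1b$2b2b2bDbC1b
  rot[12] = 1b$2b2b2bDbC1bC
  rot[13] = b$2b2b2bDbC1bC1
  rot[14] = $2b2b2bDbC1bC1b
Sorted (with $ < everything):
  sorted[0] = $2b2b2bDbC1bC1b
  sorted[1] = 1b$2b2b2bDbC1bC
  sorted[2] = 1bC1b$2b2b2bDbC
  sorted[3] = 2b2b2bDbC1bC1b$
  sorted[4] = 2b2bDbC1bC1b$2b
  sorted[5] = 2bDbC1bC1b$2b2b
  sorted[6] = C1b$2b2b2bDbC1b
  sorted[7] = C1bC1b$2b2b2bDb
  sorted[8] = DbC1bC1b$2b2b2b
  sorted[9] = b$2b2b2bDbC1bC1
  sorted[10] = b2b2bDbC1bC1b$2
  sorted[11] = b2bDbC1bC1b$2b2
  sorted[12] = bC1b$2b2b2bDbC1
  sorted[13] = bC1bC1b$2b2b2bD
  sorted[14] = bDbC1bC1b$2b2b2
sorted[7] = C1bC1b$2b2b2bDb

Answer: C1bC1b$2b2b2bDb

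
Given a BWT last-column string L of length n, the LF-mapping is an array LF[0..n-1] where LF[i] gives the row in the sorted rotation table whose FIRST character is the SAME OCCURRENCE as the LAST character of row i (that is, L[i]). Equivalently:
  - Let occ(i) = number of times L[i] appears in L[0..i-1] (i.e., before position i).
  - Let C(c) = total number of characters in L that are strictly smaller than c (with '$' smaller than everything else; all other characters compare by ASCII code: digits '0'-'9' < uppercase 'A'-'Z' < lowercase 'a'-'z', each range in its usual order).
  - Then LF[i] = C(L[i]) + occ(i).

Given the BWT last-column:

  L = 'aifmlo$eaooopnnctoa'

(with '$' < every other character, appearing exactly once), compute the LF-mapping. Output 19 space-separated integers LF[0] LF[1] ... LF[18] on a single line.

Answer: 1 7 6 9 8 12 0 5 2 13 14 15 17 10 11 4 18 16 3

Derivation:
Char counts: '$':1, 'a':3, 'c':1, 'e':1, 'f':1, 'i':1, 'l':1, 'm':1, 'n':2, 'o':5, 'p':1, 't':1
C (first-col start): C('$')=0, C('a')=1, C('c')=4, C('e')=5, C('f')=6, C('i')=7, C('l')=8, C('m')=9, C('n')=10, C('o')=12, C('p')=17, C('t')=18
L[0]='a': occ=0, LF[0]=C('a')+0=1+0=1
L[1]='i': occ=0, LF[1]=C('i')+0=7+0=7
L[2]='f': occ=0, LF[2]=C('f')+0=6+0=6
L[3]='m': occ=0, LF[3]=C('m')+0=9+0=9
L[4]='l': occ=0, LF[4]=C('l')+0=8+0=8
L[5]='o': occ=0, LF[5]=C('o')+0=12+0=12
L[6]='$': occ=0, LF[6]=C('$')+0=0+0=0
L[7]='e': occ=0, LF[7]=C('e')+0=5+0=5
L[8]='a': occ=1, LF[8]=C('a')+1=1+1=2
L[9]='o': occ=1, LF[9]=C('o')+1=12+1=13
L[10]='o': occ=2, LF[10]=C('o')+2=12+2=14
L[11]='o': occ=3, LF[11]=C('o')+3=12+3=15
L[12]='p': occ=0, LF[12]=C('p')+0=17+0=17
L[13]='n': occ=0, LF[13]=C('n')+0=10+0=10
L[14]='n': occ=1, LF[14]=C('n')+1=10+1=11
L[15]='c': occ=0, LF[15]=C('c')+0=4+0=4
L[16]='t': occ=0, LF[16]=C('t')+0=18+0=18
L[17]='o': occ=4, LF[17]=C('o')+4=12+4=16
L[18]='a': occ=2, LF[18]=C('a')+2=1+2=3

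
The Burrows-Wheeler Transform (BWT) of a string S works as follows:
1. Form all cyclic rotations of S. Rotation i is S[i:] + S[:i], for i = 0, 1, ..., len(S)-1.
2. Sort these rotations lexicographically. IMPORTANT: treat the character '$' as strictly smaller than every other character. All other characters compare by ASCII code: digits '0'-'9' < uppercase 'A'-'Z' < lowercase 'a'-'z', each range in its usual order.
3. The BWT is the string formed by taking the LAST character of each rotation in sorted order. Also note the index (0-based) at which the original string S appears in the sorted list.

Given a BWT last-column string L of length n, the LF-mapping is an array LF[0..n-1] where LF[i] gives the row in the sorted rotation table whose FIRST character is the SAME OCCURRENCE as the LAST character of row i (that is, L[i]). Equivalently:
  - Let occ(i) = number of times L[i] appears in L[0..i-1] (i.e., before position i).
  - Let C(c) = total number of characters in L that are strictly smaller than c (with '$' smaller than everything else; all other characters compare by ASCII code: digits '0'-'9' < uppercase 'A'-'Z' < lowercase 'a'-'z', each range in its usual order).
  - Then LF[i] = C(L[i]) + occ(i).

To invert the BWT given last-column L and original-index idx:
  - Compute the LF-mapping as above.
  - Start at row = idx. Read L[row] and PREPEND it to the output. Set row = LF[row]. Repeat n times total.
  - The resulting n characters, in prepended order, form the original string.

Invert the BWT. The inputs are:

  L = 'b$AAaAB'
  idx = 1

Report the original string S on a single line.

Answer: AAAaBb$

Derivation:
LF mapping: 6 0 1 2 5 3 4
Walk LF starting at row 1, prepending L[row]:
  step 1: row=1, L[1]='$', prepend. Next row=LF[1]=0
  step 2: row=0, L[0]='b', prepend. Next row=LF[0]=6
  step 3: row=6, L[6]='B', prepend. Next row=LF[6]=4
  step 4: row=4, L[4]='a', prepend. Next row=LF[4]=5
  step 5: row=5, L[5]='A', prepend. Next row=LF[5]=3
  step 6: row=3, L[3]='A', prepend. Next row=LF[3]=2
  step 7: row=2, L[2]='A', prepend. Next row=LF[2]=1
Reversed output: AAAaBb$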